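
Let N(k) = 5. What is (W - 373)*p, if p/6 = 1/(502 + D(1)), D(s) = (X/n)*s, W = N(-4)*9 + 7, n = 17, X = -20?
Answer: -1819/473 ≈ -3.8457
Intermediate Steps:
W = 52 (W = 5*9 + 7 = 45 + 7 = 52)
D(s) = -20*s/17 (D(s) = (-20/17)*s = (-20*1/17)*s = -20*s/17)
p = 17/1419 (p = 6/(502 - 20/17*1) = 6/(502 - 20/17) = 6/(8514/17) = 6*(17/8514) = 17/1419 ≈ 0.011980)
(W - 373)*p = (52 - 373)*(17/1419) = -321*17/1419 = -1819/473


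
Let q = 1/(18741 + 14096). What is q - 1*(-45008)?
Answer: 1477927697/32837 ≈ 45008.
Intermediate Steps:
q = 1/32837 ≈ 3.0453e-5
q - 1*(-45008) = 1/32837 - 1*(-45008) = 1/32837 + 45008 = 1477927697/32837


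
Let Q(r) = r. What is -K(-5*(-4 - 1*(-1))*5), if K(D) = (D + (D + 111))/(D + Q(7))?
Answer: -261/82 ≈ -3.1829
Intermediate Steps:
K(D) = (111 + 2*D)/(7 + D) (K(D) = (D + (D + 111))/(D + 7) = (D + (111 + D))/(7 + D) = (111 + 2*D)/(7 + D))
-K(-5*(-4 - 1*(-1))*5) = -(111 + 2*(-5*(-4 - 1*(-1))*5))/(7 - 5*(-4 - 1*(-1))*5) = -(111 + 2*(-5*(-4 + 1)*5))/(7 - 5*(-4 + 1)*5) = -(111 + 2*(-5*(-3)*5))/(7 - 5*(-3)*5) = -(111 + 2*(15*5))/(7 + 15*5) = -(111 + 2*75)/(7 + 75) = -(111 + 150)/82 = -261/82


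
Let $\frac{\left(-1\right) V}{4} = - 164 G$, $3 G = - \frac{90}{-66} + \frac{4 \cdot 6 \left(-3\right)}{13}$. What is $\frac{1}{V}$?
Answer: $- \frac{143}{130544} \approx -0.0010954$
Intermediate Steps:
$G = - \frac{199}{143}$ ($G = \frac{- \frac{90}{-66} + \frac{4 \cdot 6 \left(-3\right)}{13}}{3} = \frac{\left(-90\right) \left(- \frac{1}{66}\right) + 24 \left(-3\right) \frac{1}{13}}{3} = \frac{\frac{15}{11} - \frac{72}{13}}{3} = \frac{1}{3} \left(- \frac{597}{143}\right) = - \frac{199}{143} \approx -1.3916$)
$V = - \frac{130544}{143}$ ($V = - 4 \left(\left(-164\right) \left(- \frac{199}{143}\right)\right) = \left(-4\right) \frac{32636}{143} = - \frac{130544}{143} \approx -912.9$)
$\frac{1}{V} = \frac{1}{- \frac{130544}{143}} = - \frac{143}{130544}$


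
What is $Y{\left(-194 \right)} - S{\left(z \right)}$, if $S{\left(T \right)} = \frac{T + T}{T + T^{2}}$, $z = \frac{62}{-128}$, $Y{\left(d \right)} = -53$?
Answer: $- \frac{1877}{33} \approx -56.879$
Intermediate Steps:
$z = - \frac{31}{64}$ ($z = 62 \left(- \frac{1}{128}\right) = - \frac{31}{64} \approx -0.48438$)
$S{\left(T \right)} = \frac{2 T}{T + T^{2}}$
$Y{\left(-194 \right)} - S{\left(z \right)} = -53 - \frac{2}{1 - \frac{31}{64}} = -53 - \frac{2}{\frac{33}{64}} = -53 - 2 \cdot \frac{64}{33} = -53 - \frac{128}{33} = - \frac{1877}{33}$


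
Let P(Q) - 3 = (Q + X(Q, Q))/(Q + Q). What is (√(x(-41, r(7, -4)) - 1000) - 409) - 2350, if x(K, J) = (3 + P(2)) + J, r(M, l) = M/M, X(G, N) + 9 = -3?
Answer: -2759 + I*√3982/2 ≈ -2759.0 + 31.552*I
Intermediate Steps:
X(G, N) = -12 (X(G, N) = -9 - 3 = -12)
r(M, l) = 1
P(Q) = 3 + (-12 + Q)/(2*Q) (P(Q) = 3 + (Q - 12)/(Q + Q) = 3 + (-12 + Q)/((2*Q)) = 3 + (-12 + Q)*(1/(2*Q)) = 3 + (-12 + Q)/(2*Q))
x(K, J) = 7/2 + J (x(K, J) = (3 + (7/2 - 6/2)) + J = (3 + (7/2 - 6*½)) + J = (3 + (7/2 - 3)) + J = (3 + ½) + J = 7/2 + J)
(√(x(-41, r(7, -4)) - 1000) - 409) - 2350 = (√((7/2 + 1) - 1000) - 409) - 2350 = (√(9/2 - 1000) - 409) - 2350 = (√(-1991/2) - 409) - 2350 = (I*√3982/2 - 409) - 2350 = (-409 + I*√3982/2) - 2350 = -2759 + I*√3982/2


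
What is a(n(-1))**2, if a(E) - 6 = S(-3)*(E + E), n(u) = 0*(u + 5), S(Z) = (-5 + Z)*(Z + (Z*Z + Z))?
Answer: 36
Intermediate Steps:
S(Z) = (-5 + Z)*(Z**2 + 2*Z) (S(Z) = (-5 + Z)*(Z + (Z**2 + Z)) = (-5 + Z)*(Z + (Z + Z**2)) = (-5 + Z)*(Z**2 + 2*Z))
n(u) = 0 (n(u) = 0*(5 + u) = 0)
a(E) = 6 - 48*E (a(E) = 6 + (-3*(-10 + (-3)**2 - 3*(-3)))*(E + E) = 6 + (-3*(-10 + 9 + 9))*(2*E) = 6 + (-3*8)*(2*E) = 6 - 48*E)
a(n(-1))**2 = (6 - 48*0)**2 = (6 + 0)**2 = 6**2 = 36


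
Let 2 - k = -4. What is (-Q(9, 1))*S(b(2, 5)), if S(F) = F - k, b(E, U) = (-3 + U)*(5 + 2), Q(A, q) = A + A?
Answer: -144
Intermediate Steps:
Q(A, q) = 2*A
b(E, U) = -21 + 7*U (b(E, U) = (-3 + U)*7 = -21 + 7*U)
k = 6 (k = 2 - 1*(-4) = 2 + 4 = 6)
S(F) = -6 + F (S(F) = F - 1*6 = F - 6 = -6 + F)
(-Q(9, 1))*S(b(2, 5)) = (-2*9)*(-6 + (-21 + 7*5)) = (-1*18)*(-6 + (-21 + 35)) = -18*(-6 + 14) = -18*8 = -144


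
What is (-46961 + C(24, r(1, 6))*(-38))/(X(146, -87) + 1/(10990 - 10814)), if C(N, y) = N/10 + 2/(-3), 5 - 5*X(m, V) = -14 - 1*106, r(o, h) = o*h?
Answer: -124150928/66015 ≈ -1880.6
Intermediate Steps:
r(o, h) = h*o
X(m, V) = 25 (X(m, V) = 1 - (-14 - 1*106)/5 = 1 - (-14 - 106)/5 = 1 - 1/5*(-120) = 1 + 24 = 25)
C(N, y) = -2/3 + N/10 (C(N, y) = N*(1/10) + 2*(-1/3) = N/10 - 2/3 = -2/3 + N/10)
(-46961 + C(24, r(1, 6))*(-38))/(X(146, -87) + 1/(10990 - 10814)) = (-46961 + (-2/3 + (1/10)*24)*(-38))/(25 + 1/(10990 - 10814)) = (-46961 + (-2/3 + 12/5)*(-38))/(25 + 1/176) = (-46961 + (26/15)*(-38))/(25 + 1/176) = (-46961 - 988/15)/(4401/176) = -705403/15*176/4401 = -124150928/66015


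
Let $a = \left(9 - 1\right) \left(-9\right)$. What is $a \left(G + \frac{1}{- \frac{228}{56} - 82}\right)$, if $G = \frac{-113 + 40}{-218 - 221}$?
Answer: $- \frac{5890968}{528995} \approx -11.136$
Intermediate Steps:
$G = \frac{73}{439}$ ($G = - \frac{73}{-439} = \left(-73\right) \left(- \frac{1}{439}\right) = \frac{73}{439} \approx 0.16629$)
$a = -72$ ($a = 8 \left(-9\right) = -72$)
$a \left(G + \frac{1}{- \frac{228}{56} - 82}\right) = - 72 \left(\frac{73}{439} + \frac{1}{- \frac{228}{56} - 82}\right) = - 72 \left(\frac{73}{439} + \frac{1}{\left(-228\right) \frac{1}{56} - 82}\right) = - 72 \left(\frac{73}{439} + \frac{1}{- \frac{57}{14} - 82}\right) = - 72 \left(\frac{73}{439} + \frac{1}{- \frac{1205}{14}}\right) = - 72 \left(\frac{73}{439} - \frac{14}{1205}\right) = \left(-72\right) \frac{81819}{528995} = - \frac{5890968}{528995}$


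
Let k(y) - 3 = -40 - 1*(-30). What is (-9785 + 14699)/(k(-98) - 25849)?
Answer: -2457/12928 ≈ -0.19005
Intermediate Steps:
k(y) = -7 (k(y) = 3 + (-40 - 1*(-30)) = 3 + (-40 + 30) = 3 - 10 = -7)
(-9785 + 14699)/(k(-98) - 25849) = (-9785 + 14699)/(-7 - 25849) = 4914/(-25856) = 4914*(-1/25856) = -2457/12928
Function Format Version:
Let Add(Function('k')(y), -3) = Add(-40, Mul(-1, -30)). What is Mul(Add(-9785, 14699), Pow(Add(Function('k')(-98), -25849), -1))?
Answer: Rational(-2457, 12928) ≈ -0.19005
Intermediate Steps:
Function('k')(y) = -7 (Function('k')(y) = Add(3, Add(-40, Mul(-1, -30))) = Add(3, Add(-40, 30)) = Add(3, -10) = -7)
Mul(Add(-9785, 14699), Pow(Add(Function('k')(-98), -25849), -1)) = Mul(Add(-9785, 14699), Pow(Add(-7, -25849), -1)) = Mul(4914, Pow(-25856, -1)) = Mul(4914, Rational(-1, 25856)) = Rational(-2457, 12928)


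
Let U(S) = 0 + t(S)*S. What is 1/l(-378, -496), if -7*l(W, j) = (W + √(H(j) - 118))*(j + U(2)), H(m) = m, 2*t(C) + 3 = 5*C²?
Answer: -1323/34367771 - 7*I*√614/68735542 ≈ -3.8495e-5 - 2.5235e-6*I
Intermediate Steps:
t(C) = -3/2 + 5*C²/2 (t(C) = -3/2 + (5*C²)/2 = -3/2 + 5*C²/2)
U(S) = S*(-3/2 + 5*S²/2) (U(S) = 0 + (-3/2 + 5*S²/2)*S = 0 + S*(-3/2 + 5*S²/2) = S*(-3/2 + 5*S²/2))
l(W, j) = -(17 + j)*(W + √(-118 + j))/7 (l(W, j) = -(W + √(j - 118))*(j + (½)*2*(-3 + 5*2²))/7 = -(W + √(-118 + j))*(j + (½)*2*(-3 + 5*4))/7 = -(W + √(-118 + j))*(j + (½)*2*(-3 + 20))/7 = -(W + √(-118 + j))*(j + (½)*2*17)/7 = -(W + √(-118 + j))*(j + 17)/7 = -(W + √(-118 + j))*(17 + j)/7 = -(17 + j)*(W + √(-118 + j))/7)
1/l(-378, -496) = 1/(-17/7*(-378) - 17*√(-118 - 496)/7 - ⅐*(-378)*(-496) - ⅐*(-496)*√(-118 - 496)) = 1/(918 - 17*I*√614/7 - 26784 - ⅐*(-496)*√(-614)) = 1/(918 - 17*I*√614/7 - 26784 - ⅐*(-496)*I*√614) = 1/(918 - 17*I*√614/7 - 26784 + 496*I*√614/7) = 1/(-25866 + 479*I*√614/7)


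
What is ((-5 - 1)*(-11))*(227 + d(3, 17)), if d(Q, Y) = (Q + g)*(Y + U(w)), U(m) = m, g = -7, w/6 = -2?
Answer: 13662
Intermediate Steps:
w = -12 (w = 6*(-2) = -12)
d(Q, Y) = (-12 + Y)*(-7 + Q) (d(Q, Y) = (Q - 7)*(Y - 12) = (-7 + Q)*(-12 + Y) = (-12 + Y)*(-7 + Q))
((-5 - 1)*(-11))*(227 + d(3, 17)) = ((-5 - 1)*(-11))*(227 + (84 - 12*3 - 7*17 + 3*17)) = (-6*(-11))*(227 + (84 - 36 - 119 + 51)) = 66*(227 - 20) = 66*207 = 13662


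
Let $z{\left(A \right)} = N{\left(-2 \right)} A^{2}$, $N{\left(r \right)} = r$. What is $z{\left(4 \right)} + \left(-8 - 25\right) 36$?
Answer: $-1220$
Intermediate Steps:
$z{\left(A \right)} = - 2 A^{2}$
$z{\left(4 \right)} + \left(-8 - 25\right) 36 = - 2 \cdot 4^{2} + \left(-8 - 25\right) 36 = \left(-2\right) 16 - 1188 = -32 - 1188 = -1220$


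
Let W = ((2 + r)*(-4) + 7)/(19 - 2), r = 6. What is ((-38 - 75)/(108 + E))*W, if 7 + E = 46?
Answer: 2825/2499 ≈ 1.1305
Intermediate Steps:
E = 39 (E = -7 + 46 = 39)
W = -25/17 (W = ((2 + 6)*(-4) + 7)/(19 - 2) = (8*(-4) + 7)/17 = (-32 + 7)*(1/17) = -25*1/17 = -25/17 ≈ -1.4706)
((-38 - 75)/(108 + E))*W = ((-38 - 75)/(108 + 39))*(-25/17) = -113/147*(-25/17) = 2825/2499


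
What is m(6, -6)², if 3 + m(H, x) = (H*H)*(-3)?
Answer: 12321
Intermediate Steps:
m(H, x) = -3 - 3*H² (m(H, x) = -3 + (H*H)*(-3) = -3 + H²*(-3) = -3 - 3*H²)
m(6, -6)² = (-3 - 3*6²)² = (-3 - 3*36)² = (-3 - 108)² = (-111)² = 12321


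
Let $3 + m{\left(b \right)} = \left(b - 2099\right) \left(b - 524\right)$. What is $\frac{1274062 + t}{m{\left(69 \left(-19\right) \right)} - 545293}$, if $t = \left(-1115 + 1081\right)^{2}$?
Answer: $\frac{637609}{2856027} \approx 0.22325$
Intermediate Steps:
$m{\left(b \right)} = -3 + \left(-2099 + b\right) \left(-524 + b\right)$ ($m{\left(b \right)} = -3 + \left(b - 2099\right) \left(b - 524\right) = -3 + \left(-2099 + b\right) \left(-524 + b\right)$)
$t = 1156$ ($t = \left(-34\right)^{2} = 1156$)
$\frac{1274062 + t}{m{\left(69 \left(-19\right) \right)} - 545293} = \frac{1274062 + 1156}{\left(1099873 + \left(69 \left(-19\right)\right)^{2} - 2623 \cdot 69 \left(-19\right)\right) - 545293} = \frac{1275218}{\left(1099873 + \left(-1311\right)^{2} - -3438753\right) - 545293} = \frac{1275218}{\left(1099873 + 1718721 + 3438753\right) - 545293} = \frac{1275218}{6257347 - 545293} = \frac{1275218}{5712054} = 1275218 \cdot \frac{1}{5712054} = \frac{637609}{2856027}$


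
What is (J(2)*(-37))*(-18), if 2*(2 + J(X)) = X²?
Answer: 0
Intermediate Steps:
J(X) = -2 + X²/2
(J(2)*(-37))*(-18) = ((-2 + (½)*2²)*(-37))*(-18) = ((-2 + (½)*4)*(-37))*(-18) = ((-2 + 2)*(-37))*(-18) = (0*(-37))*(-18) = 0*(-18) = 0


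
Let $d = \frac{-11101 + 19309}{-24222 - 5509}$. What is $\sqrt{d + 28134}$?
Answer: $\frac{9 \sqrt{307016160646}}{29731} \approx 167.73$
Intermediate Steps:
$d = - \frac{8208}{29731}$ ($d = \frac{8208}{-29731} = 8208 \left(- \frac{1}{29731}\right) = - \frac{8208}{29731} \approx -0.27608$)
$\sqrt{d + 28134} = \sqrt{- \frac{8208}{29731} + 28134} = \sqrt{\frac{836443746}{29731}} = \frac{9 \sqrt{307016160646}}{29731}$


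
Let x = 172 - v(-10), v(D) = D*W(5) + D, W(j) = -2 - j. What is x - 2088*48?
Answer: -100112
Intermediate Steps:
v(D) = -6*D (v(D) = D*(-2 - 1*5) + D = D*(-2 - 5) + D = D*(-7) + D = -7*D + D = -6*D)
x = 112 (x = 172 - (-6)*(-10) = 172 - 1*60 = 172 - 60 = 112)
x - 2088*48 = 112 - 2088*48 = 112 - 261*384 = 112 - 100224 = -100112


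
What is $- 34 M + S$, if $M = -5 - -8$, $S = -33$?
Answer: $-135$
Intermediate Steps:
$M = 3$ ($M = -5 + 8 = 3$)
$- 34 M + S = \left(-34\right) 3 - 33 = -102 - 33 = -135$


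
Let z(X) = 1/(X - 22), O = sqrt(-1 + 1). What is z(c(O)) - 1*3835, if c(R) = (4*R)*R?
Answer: -84371/22 ≈ -3835.0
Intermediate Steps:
O = 0 (O = sqrt(0) = 0)
c(R) = 4*R**2
z(X) = 1/(-22 + X)
z(c(O)) - 1*3835 = 1/(-22 + 4*0**2) - 1*3835 = 1/(-22 + 4*0) - 3835 = 1/(-22 + 0) - 3835 = 1/(-22) - 3835 = -1/22 - 3835 = -84371/22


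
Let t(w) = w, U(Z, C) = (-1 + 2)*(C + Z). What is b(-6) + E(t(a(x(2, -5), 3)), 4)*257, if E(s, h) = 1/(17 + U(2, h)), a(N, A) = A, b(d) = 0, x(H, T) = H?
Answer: 257/23 ≈ 11.174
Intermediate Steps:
U(Z, C) = C + Z (U(Z, C) = 1*(C + Z) = C + Z)
E(s, h) = 1/(19 + h) (E(s, h) = 1/(17 + (h + 2)) = 1/(17 + (2 + h)) = 1/(19 + h))
b(-6) + E(t(a(x(2, -5), 3)), 4)*257 = 0 + 257/(19 + 4) = 0 + 257/23 = 257/23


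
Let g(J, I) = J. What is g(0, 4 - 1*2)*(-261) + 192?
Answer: 192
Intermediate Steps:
g(0, 4 - 1*2)*(-261) + 192 = 0*(-261) + 192 = 0 + 192 = 192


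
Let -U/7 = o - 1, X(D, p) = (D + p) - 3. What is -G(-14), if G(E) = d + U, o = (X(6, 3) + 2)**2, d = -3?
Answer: 444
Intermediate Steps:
X(D, p) = -3 + D + p
o = 64 (o = ((-3 + 6 + 3) + 2)**2 = (6 + 2)**2 = 8**2 = 64)
U = -441 (U = -7*(64 - 1) = -7*63 = -441)
G(E) = -444 (G(E) = -3 - 441 = -444)
-G(-14) = -1*(-444) = 444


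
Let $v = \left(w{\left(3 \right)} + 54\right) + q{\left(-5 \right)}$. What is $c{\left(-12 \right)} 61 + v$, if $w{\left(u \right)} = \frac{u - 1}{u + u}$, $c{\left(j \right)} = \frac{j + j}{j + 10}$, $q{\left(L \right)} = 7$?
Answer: $\frac{2380}{3} \approx 793.33$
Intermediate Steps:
$c{\left(j \right)} = \frac{2 j}{10 + j}$
$w{\left(u \right)} = \frac{-1 + u}{2 u}$
$v = \frac{184}{3}$ ($v = \left(\frac{-1 + 3}{2 \cdot 3} + 54\right) + 7 = \left(\frac{1}{2} \cdot \frac{1}{3} \cdot 2 + 54\right) + 7 = \left(\frac{1}{3} + 54\right) + 7 = \frac{163}{3} + 7 = \frac{184}{3} \approx 61.333$)
$c{\left(-12 \right)} 61 + v = 2 \left(-12\right) \frac{1}{10 - 12} \cdot 61 + \frac{184}{3} = 2 \left(-12\right) \frac{1}{-2} \cdot 61 + \frac{184}{3} = 2 \left(-12\right) \left(- \frac{1}{2}\right) 61 + \frac{184}{3} = 12 \cdot 61 + \frac{184}{3} = 732 + \frac{184}{3} = \frac{2380}{3}$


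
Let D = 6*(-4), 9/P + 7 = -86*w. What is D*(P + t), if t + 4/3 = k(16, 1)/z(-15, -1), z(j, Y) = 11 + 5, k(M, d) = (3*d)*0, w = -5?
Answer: 1480/47 ≈ 31.489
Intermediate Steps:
k(M, d) = 0
z(j, Y) = 16
P = 1/47 (P = 9/(-7 - 86*(-5)) = 9/(-7 + 430) = 9/423 = 9*(1/423) = 1/47 ≈ 0.021277)
D = -24
t = -4/3 (t = -4/3 + 0/16 = -4/3 + 0*(1/16) = -4/3 + 0 = -4/3 ≈ -1.3333)
D*(P + t) = -24*(1/47 - 4/3) = -24*(-185/141) = 1480/47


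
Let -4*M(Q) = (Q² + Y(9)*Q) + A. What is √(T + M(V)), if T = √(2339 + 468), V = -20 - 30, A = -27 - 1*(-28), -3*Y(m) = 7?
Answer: √(-23559 + 36*√2807)/6 ≈ 24.524*I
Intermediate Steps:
Y(m) = -7/3 (Y(m) = -⅓*7 = -7/3)
A = 1 (A = -27 + 28 = 1)
V = -50
T = √2807 ≈ 52.981
M(Q) = -¼ - Q²/4 + 7*Q/12 (M(Q) = -((Q² - 7*Q/3) + 1)/4 = -(1 + Q² - 7*Q/3)/4 = -¼ - Q²/4 + 7*Q/12)
√(T + M(V)) = √(√2807 + (-¼ - ¼*(-50)² + (7/12)*(-50))) = √(√2807 + (-¼ - ¼*2500 - 175/6)) = √(√2807 + (-¼ - 625 - 175/6)) = √(√2807 - 7853/12) = √(-7853/12 + √2807)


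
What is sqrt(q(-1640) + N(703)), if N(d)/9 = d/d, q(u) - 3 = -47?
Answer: I*sqrt(35) ≈ 5.9161*I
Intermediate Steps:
q(u) = -44 (q(u) = 3 - 47 = -44)
N(d) = 9 (N(d) = 9*(d/d) = 9*1 = 9)
sqrt(q(-1640) + N(703)) = sqrt(-44 + 9) = sqrt(-35) = I*sqrt(35)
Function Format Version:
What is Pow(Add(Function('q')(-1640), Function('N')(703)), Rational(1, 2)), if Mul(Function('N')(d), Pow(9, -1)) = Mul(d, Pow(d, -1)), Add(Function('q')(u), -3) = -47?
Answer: Mul(I, Pow(35, Rational(1, 2))) ≈ Mul(5.9161, I)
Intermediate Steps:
Function('q')(u) = -44 (Function('q')(u) = Add(3, -47) = -44)
Function('N')(d) = 9 (Function('N')(d) = Mul(9, Mul(d, Pow(d, -1))) = Mul(9, 1) = 9)
Pow(Add(Function('q')(-1640), Function('N')(703)), Rational(1, 2)) = Pow(Add(-44, 9), Rational(1, 2)) = Pow(-35, Rational(1, 2)) = Mul(I, Pow(35, Rational(1, 2)))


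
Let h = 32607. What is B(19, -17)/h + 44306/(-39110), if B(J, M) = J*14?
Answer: -717141241/637629885 ≈ -1.1247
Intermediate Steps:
B(J, M) = 14*J
B(19, -17)/h + 44306/(-39110) = (14*19)/32607 + 44306/(-39110) = 266*(1/32607) + 44306*(-1/39110) = 266/32607 - 22153/19555 = -717141241/637629885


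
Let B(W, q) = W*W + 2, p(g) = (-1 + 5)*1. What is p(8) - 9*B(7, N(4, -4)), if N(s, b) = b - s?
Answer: -455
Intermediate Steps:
p(g) = 4 (p(g) = 4*1 = 4)
B(W, q) = 2 + W**2 (B(W, q) = W**2 + 2 = 2 + W**2)
p(8) - 9*B(7, N(4, -4)) = 4 - 9*(2 + 7**2) = 4 - 9*(2 + 49) = 4 - 9*51 = 4 - 459 = -455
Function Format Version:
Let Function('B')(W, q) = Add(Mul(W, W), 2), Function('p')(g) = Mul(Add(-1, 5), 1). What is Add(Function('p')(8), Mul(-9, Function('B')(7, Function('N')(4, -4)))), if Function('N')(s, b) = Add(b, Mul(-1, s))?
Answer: -455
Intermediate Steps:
Function('p')(g) = 4 (Function('p')(g) = Mul(4, 1) = 4)
Function('B')(W, q) = Add(2, Pow(W, 2)) (Function('B')(W, q) = Add(Pow(W, 2), 2) = Add(2, Pow(W, 2)))
Add(Function('p')(8), Mul(-9, Function('B')(7, Function('N')(4, -4)))) = Add(4, Mul(-9, Add(2, Pow(7, 2)))) = Add(4, Mul(-9, Add(2, 49))) = Add(4, Mul(-9, 51)) = Add(4, -459) = -455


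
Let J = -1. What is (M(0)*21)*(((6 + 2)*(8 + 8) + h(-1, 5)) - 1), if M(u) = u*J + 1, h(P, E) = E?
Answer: 2772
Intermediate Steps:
M(u) = 1 - u (M(u) = u*(-1) + 1 = -u + 1 = 1 - u)
(M(0)*21)*(((6 + 2)*(8 + 8) + h(-1, 5)) - 1) = ((1 - 1*0)*21)*(((6 + 2)*(8 + 8) + 5) - 1) = ((1 + 0)*21)*((8*16 + 5) - 1) = (1*21)*((128 + 5) - 1) = 21*(133 - 1) = 21*132 = 2772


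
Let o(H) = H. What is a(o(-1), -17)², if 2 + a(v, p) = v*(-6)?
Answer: 16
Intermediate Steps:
a(v, p) = -2 - 6*v (a(v, p) = -2 + v*(-6) = -2 - 6*v)
a(o(-1), -17)² = (-2 - 6*(-1))² = (-2 + 6)² = 4² = 16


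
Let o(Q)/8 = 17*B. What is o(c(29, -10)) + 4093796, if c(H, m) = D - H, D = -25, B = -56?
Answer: 4086180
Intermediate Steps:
c(H, m) = -25 - H
o(Q) = -7616 (o(Q) = 8*(17*(-56)) = 8*(-952) = -7616)
o(c(29, -10)) + 4093796 = -7616 + 4093796 = 4086180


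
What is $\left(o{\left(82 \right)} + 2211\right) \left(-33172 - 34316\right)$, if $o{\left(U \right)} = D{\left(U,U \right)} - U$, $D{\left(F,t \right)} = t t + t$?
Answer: $-603005280$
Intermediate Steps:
$D{\left(F,t \right)} = t + t^{2}$ ($D{\left(F,t \right)} = t^{2} + t = t + t^{2}$)
$o{\left(U \right)} = - U + U \left(1 + U\right)$ ($o{\left(U \right)} = U \left(1 + U\right) - U = - U + U \left(1 + U\right)$)
$\left(o{\left(82 \right)} + 2211\right) \left(-33172 - 34316\right) = \left(82^{2} + 2211\right) \left(-33172 - 34316\right) = \left(6724 + 2211\right) \left(-67488\right) = 8935 \left(-67488\right) = -603005280$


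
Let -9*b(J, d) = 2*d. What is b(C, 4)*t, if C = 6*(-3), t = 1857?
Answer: -4952/3 ≈ -1650.7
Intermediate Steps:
C = -18
b(J, d) = -2*d/9
b(C, 4)*t = -2/9*4*1857 = -8/9*1857 = -4952/3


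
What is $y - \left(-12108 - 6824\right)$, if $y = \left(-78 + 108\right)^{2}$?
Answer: $19832$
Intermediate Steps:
$y = 900$ ($y = 30^{2} = 900$)
$y - \left(-12108 - 6824\right) = 900 - \left(-12108 - 6824\right) = 900 - -18932 = 900 + 18932 = 19832$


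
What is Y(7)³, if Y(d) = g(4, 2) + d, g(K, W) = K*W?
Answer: 3375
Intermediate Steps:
Y(d) = 8 + d (Y(d) = 4*2 + d = 8 + d)
Y(7)³ = (8 + 7)³ = 15³ = 3375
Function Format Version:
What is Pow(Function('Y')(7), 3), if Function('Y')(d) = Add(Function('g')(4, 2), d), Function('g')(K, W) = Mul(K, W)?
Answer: 3375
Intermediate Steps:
Function('Y')(d) = Add(8, d) (Function('Y')(d) = Add(Mul(4, 2), d) = Add(8, d))
Pow(Function('Y')(7), 3) = Pow(Add(8, 7), 3) = Pow(15, 3) = 3375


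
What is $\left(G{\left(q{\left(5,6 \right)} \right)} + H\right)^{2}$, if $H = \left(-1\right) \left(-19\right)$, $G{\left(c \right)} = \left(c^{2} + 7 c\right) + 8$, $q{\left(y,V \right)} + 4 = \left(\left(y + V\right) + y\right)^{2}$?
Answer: $4263437025$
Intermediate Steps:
$q{\left(y,V \right)} = -4 + \left(V + 2 y\right)^{2}$ ($q{\left(y,V \right)} = -4 + \left(\left(y + V\right) + y\right)^{2} = -4 + \left(\left(V + y\right) + y\right)^{2} = -4 + \left(V + 2 y\right)^{2}$)
$G{\left(c \right)} = 8 + c^{2} + 7 c$
$H = 19$
$\left(G{\left(q{\left(5,6 \right)} \right)} + H\right)^{2} = \left(\left(8 + \left(-4 + \left(6 + 2 \cdot 5\right)^{2}\right)^{2} + 7 \left(-4 + \left(6 + 2 \cdot 5\right)^{2}\right)\right) + 19\right)^{2} = \left(\left(8 + \left(-4 + \left(6 + 10\right)^{2}\right)^{2} + 7 \left(-4 + \left(6 + 10\right)^{2}\right)\right) + 19\right)^{2} = \left(\left(8 + \left(-4 + 16^{2}\right)^{2} + 7 \left(-4 + 16^{2}\right)\right) + 19\right)^{2} = \left(\left(8 + \left(-4 + 256\right)^{2} + 7 \left(-4 + 256\right)\right) + 19\right)^{2} = \left(\left(8 + 252^{2} + 7 \cdot 252\right) + 19\right)^{2} = \left(\left(8 + 63504 + 1764\right) + 19\right)^{2} = \left(65276 + 19\right)^{2} = 65295^{2} = 4263437025$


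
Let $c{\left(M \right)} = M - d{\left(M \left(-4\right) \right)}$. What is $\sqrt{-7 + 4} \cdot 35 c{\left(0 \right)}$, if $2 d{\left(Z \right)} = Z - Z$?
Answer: $0$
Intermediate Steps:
$d{\left(Z \right)} = 0$ ($d{\left(Z \right)} = \frac{Z - Z}{2} = \frac{1}{2} \cdot 0 = 0$)
$c{\left(M \right)} = M$ ($c{\left(M \right)} = M - 0 = M + 0 = M$)
$\sqrt{-7 + 4} \cdot 35 c{\left(0 \right)} = \sqrt{-7 + 4} \cdot 35 \cdot 0 = \sqrt{-3} \cdot 35 \cdot 0 = i \sqrt{3} \cdot 35 \cdot 0 = 35 i \sqrt{3} \cdot 0 = 0$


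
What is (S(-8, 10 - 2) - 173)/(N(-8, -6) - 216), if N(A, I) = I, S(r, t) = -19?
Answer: 32/37 ≈ 0.86486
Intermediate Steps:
(S(-8, 10 - 2) - 173)/(N(-8, -6) - 216) = (-19 - 173)/(-6 - 216) = -192/(-222) = -192*(-1/222) = 32/37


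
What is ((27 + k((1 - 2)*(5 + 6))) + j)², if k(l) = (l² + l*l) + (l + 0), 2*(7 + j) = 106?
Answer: 92416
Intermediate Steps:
j = 46 (j = -7 + (½)*106 = -7 + 53 = 46)
k(l) = l + 2*l² (k(l) = (l² + l²) + l = 2*l² + l = l + 2*l²)
((27 + k((1 - 2)*(5 + 6))) + j)² = ((27 + ((1 - 2)*(5 + 6))*(1 + 2*((1 - 2)*(5 + 6)))) + 46)² = ((27 + (-1*11)*(1 + 2*(-1*11))) + 46)² = ((27 - 11*(1 + 2*(-11))) + 46)² = ((27 - 11*(1 - 22)) + 46)² = ((27 - 11*(-21)) + 46)² = ((27 + 231) + 46)² = (258 + 46)² = 304² = 92416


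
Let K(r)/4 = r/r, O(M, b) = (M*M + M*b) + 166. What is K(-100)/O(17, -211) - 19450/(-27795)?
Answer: 1013437/1450899 ≈ 0.69849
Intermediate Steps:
O(M, b) = 166 + M² + M*b (O(M, b) = (M² + M*b) + 166 = 166 + M² + M*b)
K(r) = 4 (K(r) = 4*(r/r) = 4*1 = 4)
K(-100)/O(17, -211) - 19450/(-27795) = 4/(166 + 17² + 17*(-211)) - 19450/(-27795) = 4/(166 + 289 - 3587) - 19450*(-1/27795) = 4/(-3132) + 3890/5559 = 4*(-1/3132) + 3890/5559 = -1/783 + 3890/5559 = 1013437/1450899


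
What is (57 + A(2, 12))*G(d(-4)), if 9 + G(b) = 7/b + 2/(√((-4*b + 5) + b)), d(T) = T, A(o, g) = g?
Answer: -2967/4 + 138*√17/17 ≈ -708.28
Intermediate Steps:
G(b) = -9 + 2/√(5 - 3*b) + 7/b (G(b) = -9 + (7/b + 2/(√((-4*b + 5) + b))) = -9 + (7/b + 2/(√((5 - 4*b) + b))) = -9 + (7/b + 2/(√(5 - 3*b))) = -9 + (7/b + 2/√(5 - 3*b)) = -9 + (2/√(5 - 3*b) + 7/b) = -9 + 2/√(5 - 3*b) + 7/b)
(57 + A(2, 12))*G(d(-4)) = (57 + 12)*(-9 + 2/√(5 - 3*(-4)) + 7/(-4)) = 69*(-9 + 2/√(5 + 12) + 7*(-¼)) = 69*(-9 + 2/√17 - 7/4) = 69*(-9 + 2*(√17/17) - 7/4) = 69*(-9 + 2*√17/17 - 7/4) = 69*(-43/4 + 2*√17/17) = -2967/4 + 138*√17/17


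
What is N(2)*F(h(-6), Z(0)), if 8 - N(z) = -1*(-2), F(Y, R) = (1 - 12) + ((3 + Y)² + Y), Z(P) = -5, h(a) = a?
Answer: -48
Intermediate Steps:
F(Y, R) = -11 + Y + (3 + Y)² (F(Y, R) = -11 + (Y + (3 + Y)²) = -11 + Y + (3 + Y)²)
N(z) = 6 (N(z) = 8 - (-1)*(-2) = 8 - 1*2 = 8 - 2 = 6)
N(2)*F(h(-6), Z(0)) = 6*(-11 - 6 + (3 - 6)²) = 6*(-11 - 6 + (-3)²) = 6*(-11 - 6 + 9) = 6*(-8) = -48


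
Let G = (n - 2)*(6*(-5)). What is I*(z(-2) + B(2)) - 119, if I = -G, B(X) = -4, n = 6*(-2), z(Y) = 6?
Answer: -959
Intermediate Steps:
n = -12
G = 420 (G = (-12 - 2)*(6*(-5)) = -14*(-30) = 420)
I = -420 (I = -1*420 = -420)
I*(z(-2) + B(2)) - 119 = -420*(6 - 4) - 119 = -420*2 - 119 = -840 - 119 = -959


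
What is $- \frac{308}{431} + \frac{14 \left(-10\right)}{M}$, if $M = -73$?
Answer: $\frac{37856}{31463} \approx 1.2032$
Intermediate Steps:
$- \frac{308}{431} + \frac{14 \left(-10\right)}{M} = - \frac{308}{431} + \frac{14 \left(-10\right)}{-73} = \left(-308\right) \frac{1}{431} - - \frac{140}{73} = - \frac{308}{431} + \frac{140}{73} = \frac{37856}{31463}$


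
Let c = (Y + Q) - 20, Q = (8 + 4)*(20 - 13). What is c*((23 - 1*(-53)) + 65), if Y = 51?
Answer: 16215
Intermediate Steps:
Q = 84 (Q = 12*7 = 84)
c = 115 (c = (51 + 84) - 20 = 135 - 20 = 115)
c*((23 - 1*(-53)) + 65) = 115*((23 - 1*(-53)) + 65) = 115*((23 + 53) + 65) = 115*(76 + 65) = 115*141 = 16215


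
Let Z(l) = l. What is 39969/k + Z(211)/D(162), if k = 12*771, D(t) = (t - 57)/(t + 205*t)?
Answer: 2413040027/35980 ≈ 67066.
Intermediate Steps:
D(t) = (-57 + t)/(206*t) (D(t) = (-57 + t)/((206*t)) = (-57 + t)*(1/(206*t)) = (-57 + t)/(206*t))
k = 9252
39969/k + Z(211)/D(162) = 39969/9252 + 211/(((1/206)*(-57 + 162)/162)) = 39969*(1/9252) + 211/(((1/206)*(1/162)*105)) = 4441/1028 + 211/(35/11124) = 4441/1028 + 211*(11124/35) = 4441/1028 + 2347164/35 = 2413040027/35980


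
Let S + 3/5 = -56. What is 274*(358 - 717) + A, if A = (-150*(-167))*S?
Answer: -1516196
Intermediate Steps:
S = -283/5 (S = -3/5 - 56 = -283/5 ≈ -56.600)
A = -1417830 (A = -150*(-167)*(-283/5) = 25050*(-283/5) = -1417830)
274*(358 - 717) + A = 274*(358 - 717) - 1417830 = 274*(-359) - 1417830 = -98366 - 1417830 = -1516196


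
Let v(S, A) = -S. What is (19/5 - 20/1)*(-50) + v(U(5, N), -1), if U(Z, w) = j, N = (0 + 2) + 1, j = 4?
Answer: 806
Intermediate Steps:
N = 3 (N = 2 + 1 = 3)
U(Z, w) = 4
(19/5 - 20/1)*(-50) + v(U(5, N), -1) = (19/5 - 20/1)*(-50) - 1*4 = (19*(1/5) - 20*1)*(-50) - 4 = (19/5 - 20)*(-50) - 4 = -81/5*(-50) - 4 = 810 - 4 = 806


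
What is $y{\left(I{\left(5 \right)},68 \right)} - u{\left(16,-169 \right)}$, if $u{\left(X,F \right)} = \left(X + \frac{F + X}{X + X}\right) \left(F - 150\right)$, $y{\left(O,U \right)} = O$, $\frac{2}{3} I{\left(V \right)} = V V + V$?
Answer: $\frac{115961}{32} \approx 3623.8$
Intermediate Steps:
$I{\left(V \right)} = \frac{3 V}{2} + \frac{3 V^{2}}{2}$ ($I{\left(V \right)} = \frac{3 \left(V V + V\right)}{2} = \frac{3 \left(V^{2} + V\right)}{2} = \frac{3 \left(V + V^{2}\right)}{2} = \frac{3 V}{2} + \frac{3 V^{2}}{2}$)
$u{\left(X,F \right)} = \left(-150 + F\right) \left(X + \frac{F + X}{2 X}\right)$ ($u{\left(X,F \right)} = \left(X + \frac{F + X}{2 X}\right) \left(-150 + F\right) = \left(-150 + F\right) \left(X + \frac{F + X}{2 X}\right)$)
$y{\left(I{\left(5 \right)},68 \right)} - u{\left(16,-169 \right)} = \frac{3}{2} \cdot 5 \left(1 + 5\right) - \frac{\left(-169\right)^{2} - -25350 + 16 \left(-150 - 169 - 4800 + 2 \left(-169\right) 16\right)}{2 \cdot 16} = \frac{3}{2} \cdot 5 \cdot 6 - \frac{1}{2} \cdot \frac{1}{16} \left(28561 + 25350 + 16 \left(-150 - 169 - 4800 - 5408\right)\right) = 45 - \frac{1}{2} \cdot \frac{1}{16} \left(28561 + 25350 + 16 \left(-10527\right)\right) = 45 - \frac{1}{2} \cdot \frac{1}{16} \left(28561 + 25350 - 168432\right) = 45 - \frac{1}{2} \cdot \frac{1}{16} \left(-114521\right) = 45 - - \frac{114521}{32} = 45 + \frac{114521}{32} = \frac{115961}{32}$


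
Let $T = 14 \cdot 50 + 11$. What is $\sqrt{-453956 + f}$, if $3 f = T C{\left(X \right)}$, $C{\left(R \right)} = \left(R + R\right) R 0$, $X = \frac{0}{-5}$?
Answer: $2 i \sqrt{113489} \approx 673.76 i$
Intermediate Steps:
$X = 0$ ($X = 0 \left(- \frac{1}{5}\right) = 0$)
$T = 711$ ($T = 700 + 11 = 711$)
$C{\left(R \right)} = 0$ ($C{\left(R \right)} = 2 R R 0 = 2 R^{2} \cdot 0 = 0$)
$f = 0$ ($f = \frac{711 \cdot 0}{3} = \frac{1}{3} \cdot 0 = 0$)
$\sqrt{-453956 + f} = \sqrt{-453956 + 0} = \sqrt{-453956} = 2 i \sqrt{113489}$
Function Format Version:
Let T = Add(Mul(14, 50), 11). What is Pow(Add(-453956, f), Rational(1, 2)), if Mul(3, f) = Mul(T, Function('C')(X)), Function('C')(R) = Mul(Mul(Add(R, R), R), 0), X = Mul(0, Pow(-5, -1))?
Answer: Mul(2, I, Pow(113489, Rational(1, 2))) ≈ Mul(673.76, I)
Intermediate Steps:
X = 0 (X = Mul(0, Rational(-1, 5)) = 0)
T = 711 (T = Add(700, 11) = 711)
Function('C')(R) = 0 (Function('C')(R) = Mul(Mul(Mul(2, R), R), 0) = Mul(Mul(2, Pow(R, 2)), 0) = 0)
f = 0 (f = Mul(Rational(1, 3), Mul(711, 0)) = Mul(Rational(1, 3), 0) = 0)
Pow(Add(-453956, f), Rational(1, 2)) = Pow(Add(-453956, 0), Rational(1, 2)) = Pow(-453956, Rational(1, 2)) = Mul(2, I, Pow(113489, Rational(1, 2)))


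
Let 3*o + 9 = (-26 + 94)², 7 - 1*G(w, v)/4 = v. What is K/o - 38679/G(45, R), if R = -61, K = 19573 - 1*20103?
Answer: -35787213/251056 ≈ -142.55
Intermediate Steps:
K = -530 (K = 19573 - 20103 = -530)
G(w, v) = 28 - 4*v
o = 4615/3 (o = -3 + (-26 + 94)²/3 = -3 + (⅓)*68² = -3 + (⅓)*4624 = -3 + 4624/3 = 4615/3 ≈ 1538.3)
K/o - 38679/G(45, R) = -530/4615/3 - 38679/(28 - 4*(-61)) = -530*3/4615 - 38679/(28 + 244) = -318/923 - 38679/272 = -35787213/251056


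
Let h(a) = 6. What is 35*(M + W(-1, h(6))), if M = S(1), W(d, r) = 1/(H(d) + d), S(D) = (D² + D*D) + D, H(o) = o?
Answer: 175/2 ≈ 87.500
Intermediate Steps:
S(D) = D + 2*D² (S(D) = (D² + D²) + D = 2*D² + D = D + 2*D²)
W(d, r) = 1/(2*d) (W(d, r) = 1/(d + d) = 1/(2*d))
M = 3 (M = 1*(1 + 2*1) = 1*(1 + 2) = 1*3 = 3)
35*(M + W(-1, h(6))) = 35*(3 + (½)/(-1)) = 35*(3 + (½)*(-1)) = 35*(3 - ½) = 35*(5/2) = 175/2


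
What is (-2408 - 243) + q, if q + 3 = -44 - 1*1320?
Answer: -4018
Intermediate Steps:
q = -1367 (q = -3 + (-44 - 1*1320) = -3 + (-44 - 1320) = -3 - 1364 = -1367)
(-2408 - 243) + q = (-2408 - 243) - 1367 = -2651 - 1367 = -4018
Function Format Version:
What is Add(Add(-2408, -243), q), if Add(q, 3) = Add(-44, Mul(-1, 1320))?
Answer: -4018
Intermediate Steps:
q = -1367 (q = Add(-3, Add(-44, Mul(-1, 1320))) = Add(-3, Add(-44, -1320)) = Add(-3, -1364) = -1367)
Add(Add(-2408, -243), q) = Add(Add(-2408, -243), -1367) = Add(-2651, -1367) = -4018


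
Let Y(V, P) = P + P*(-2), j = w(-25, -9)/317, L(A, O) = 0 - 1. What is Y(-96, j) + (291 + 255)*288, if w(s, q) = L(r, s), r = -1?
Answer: 49847617/317 ≈ 1.5725e+5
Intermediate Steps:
L(A, O) = -1
w(s, q) = -1
j = -1/317 ≈ -0.0031546
Y(V, P) = -P (Y(V, P) = P - 2*P = -P)
Y(-96, j) + (291 + 255)*288 = -1*(-1/317) + (291 + 255)*288 = 1/317 + 546*288 = 1/317 + 157248 = 49847617/317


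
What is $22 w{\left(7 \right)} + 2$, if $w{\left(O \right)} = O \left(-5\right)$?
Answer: $-768$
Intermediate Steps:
$w{\left(O \right)} = - 5 O$
$22 w{\left(7 \right)} + 2 = 22 \left(\left(-5\right) 7\right) + 2 = 22 \left(-35\right) + 2 = -770 + 2 = -768$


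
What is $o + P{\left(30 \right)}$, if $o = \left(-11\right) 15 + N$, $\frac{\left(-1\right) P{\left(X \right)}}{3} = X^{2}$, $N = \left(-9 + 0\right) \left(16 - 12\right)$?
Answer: $-2901$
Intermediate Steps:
$N = -36$ ($N = \left(-9\right) 4 = -36$)
$P{\left(X \right)} = - 3 X^{2}$
$o = -201$ ($o = \left(-11\right) 15 - 36 = -165 - 36 = -201$)
$o + P{\left(30 \right)} = -201 - 3 \cdot 30^{2} = -201 - 2700 = -2901$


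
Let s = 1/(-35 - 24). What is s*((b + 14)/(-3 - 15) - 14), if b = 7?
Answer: 91/354 ≈ 0.25706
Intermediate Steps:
s = -1/59 (s = 1/(-59) = -1/59 ≈ -0.016949)
s*((b + 14)/(-3 - 15) - 14) = -((7 + 14)/(-3 - 15) - 14)/59 = -(21/(-18) - 14)/59 = -(21*(-1/18) - 14)/59 = -(-7/6 - 14)/59 = -1/59*(-91/6) = 91/354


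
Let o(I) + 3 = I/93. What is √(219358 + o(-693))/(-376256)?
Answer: -√210792994/11663936 ≈ -0.0012448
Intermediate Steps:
o(I) = -3 + I/93
√(219358 + o(-693))/(-376256) = √(219358 + (-3 + (1/93)*(-693)))/(-376256) = √(219358 + (-3 - 231/31))*(-1/376256) = √(219358 - 324/31)*(-1/376256) = √(6799774/31)*(-1/376256) = (√210792994/31)*(-1/376256) = -√210792994/11663936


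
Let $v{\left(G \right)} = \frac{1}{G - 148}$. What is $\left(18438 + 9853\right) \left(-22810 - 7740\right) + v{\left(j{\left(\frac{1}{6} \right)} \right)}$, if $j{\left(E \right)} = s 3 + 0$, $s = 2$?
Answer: $- \frac{122729187101}{142} \approx -8.6429 \cdot 10^{8}$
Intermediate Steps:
$j{\left(E \right)} = 6$ ($j{\left(E \right)} = 2 \cdot 3 + 0 = 6 + 0 = 6$)
$v{\left(G \right)} = \frac{1}{-148 + G}$
$\left(18438 + 9853\right) \left(-22810 - 7740\right) + v{\left(j{\left(\frac{1}{6} \right)} \right)} = \left(18438 + 9853\right) \left(-22810 - 7740\right) + \frac{1}{-148 + 6} = 28291 \left(-30550\right) + \frac{1}{-142} = -864290050 - \frac{1}{142} = - \frac{122729187101}{142}$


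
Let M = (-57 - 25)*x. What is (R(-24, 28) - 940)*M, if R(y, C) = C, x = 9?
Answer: 673056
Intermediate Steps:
M = -738 (M = (-57 - 25)*9 = -82*9 = -738)
(R(-24, 28) - 940)*M = (28 - 940)*(-738) = -912*(-738) = 673056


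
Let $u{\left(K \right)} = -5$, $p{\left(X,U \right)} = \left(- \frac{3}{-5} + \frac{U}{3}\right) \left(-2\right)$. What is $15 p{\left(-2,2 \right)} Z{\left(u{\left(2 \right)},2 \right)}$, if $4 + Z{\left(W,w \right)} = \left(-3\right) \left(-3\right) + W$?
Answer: $0$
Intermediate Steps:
$p{\left(X,U \right)} = - \frac{6}{5} - \frac{2 U}{3}$ ($p{\left(X,U \right)} = \left(\left(-3\right) \left(- \frac{1}{5}\right) + U \frac{1}{3}\right) \left(-2\right) = \left(\frac{3}{5} + \frac{U}{3}\right) \left(-2\right) = - \frac{6}{5} - \frac{2 U}{3}$)
$Z{\left(W,w \right)} = 5 + W$ ($Z{\left(W,w \right)} = -4 + \left(\left(-3\right) \left(-3\right) + W\right) = -4 + \left(9 + W\right) = 5 + W$)
$15 p{\left(-2,2 \right)} Z{\left(u{\left(2 \right)},2 \right)} = 15 \left(- \frac{6}{5} - \frac{4}{3}\right) \left(5 - 5\right) = 15 \left(- \frac{6}{5} - \frac{4}{3}\right) 0 = 15 \left(- \frac{38}{15}\right) 0 = \left(-38\right) 0 = 0$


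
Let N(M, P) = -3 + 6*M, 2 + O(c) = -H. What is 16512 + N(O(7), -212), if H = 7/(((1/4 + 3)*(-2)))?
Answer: 214545/13 ≈ 16503.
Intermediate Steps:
H = -14/13 (H = 7/(((¼ + 3)*(-2))) = 7/(((13/4)*(-2))) = 7/(-13/2) = 7*(-2/13) = -14/13 ≈ -1.0769)
O(c) = -12/13 (O(c) = -2 - 1*(-14/13) = -2 + 14/13 = -12/13)
16512 + N(O(7), -212) = 16512 + (-3 + 6*(-12/13)) = 16512 + (-3 - 72/13) = 16512 - 111/13 = 214545/13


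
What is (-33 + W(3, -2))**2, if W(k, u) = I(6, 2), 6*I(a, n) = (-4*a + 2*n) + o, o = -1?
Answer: 5329/4 ≈ 1332.3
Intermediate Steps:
I(a, n) = -1/6 - 2*a/3 + n/3 (I(a, n) = ((-4*a + 2*n) - 1)/6 = (-1 - 4*a + 2*n)/6 = -1/6 - 2*a/3 + n/3)
W(k, u) = -7/2 (W(k, u) = -1/6 - 2/3*6 + (1/3)*2 = -1/6 - 4 + 2/3 = -7/2)
(-33 + W(3, -2))**2 = (-33 - 7/2)**2 = (-73/2)**2 = 5329/4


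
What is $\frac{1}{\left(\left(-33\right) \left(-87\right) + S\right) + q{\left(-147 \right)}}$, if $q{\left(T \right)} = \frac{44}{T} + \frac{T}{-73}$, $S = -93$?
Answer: $\frac{10731}{29829115} \approx 0.00035975$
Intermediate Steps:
$q{\left(T \right)} = \frac{44}{T} - \frac{T}{73}$ ($q{\left(T \right)} = \frac{44}{T} + T \left(- \frac{1}{73}\right) = \frac{44}{T} - \frac{T}{73}$)
$\frac{1}{\left(\left(-33\right) \left(-87\right) + S\right) + q{\left(-147 \right)}} = \frac{1}{\left(\left(-33\right) \left(-87\right) - 93\right) + \left(\frac{44}{-147} - - \frac{147}{73}\right)} = \frac{1}{\left(2871 - 93\right) + \left(44 \left(- \frac{1}{147}\right) + \frac{147}{73}\right)} = \frac{1}{2778 + \left(- \frac{44}{147} + \frac{147}{73}\right)} = \frac{1}{2778 + \frac{18397}{10731}} = \frac{1}{\frac{29829115}{10731}} = \frac{10731}{29829115}$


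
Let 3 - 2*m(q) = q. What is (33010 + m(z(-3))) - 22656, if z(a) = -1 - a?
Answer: 20709/2 ≈ 10355.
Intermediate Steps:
m(q) = 3/2 - q/2
(33010 + m(z(-3))) - 22656 = (33010 + (3/2 - (-1 - 1*(-3))/2)) - 22656 = (33010 + (3/2 - (-1 + 3)/2)) - 22656 = (33010 + (3/2 - ½*2)) - 22656 = (33010 + (3/2 - 1)) - 22656 = (33010 + ½) - 22656 = 66021/2 - 22656 = 20709/2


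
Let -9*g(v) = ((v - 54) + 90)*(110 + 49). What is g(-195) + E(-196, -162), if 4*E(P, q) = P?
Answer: 2760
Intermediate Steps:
E(P, q) = P/4
g(v) = -636 - 53*v/3 (g(v) = -((v - 54) + 90)*(110 + 49)/9 = -((-54 + v) + 90)*159/9 = -(36 + v)*159/9 = -(5724 + 159*v)/9 = -636 - 53*v/3)
g(-195) + E(-196, -162) = (-636 - 53/3*(-195)) + (¼)*(-196) = (-636 + 3445) - 49 = 2809 - 49 = 2760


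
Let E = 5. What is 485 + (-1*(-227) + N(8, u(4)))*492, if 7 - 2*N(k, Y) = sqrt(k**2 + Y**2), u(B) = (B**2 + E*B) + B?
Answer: 113891 - 1968*sqrt(26) ≈ 1.0386e+5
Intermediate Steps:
u(B) = B**2 + 6*B (u(B) = (B**2 + 5*B) + B = B**2 + 6*B)
N(k, Y) = 7/2 - sqrt(Y**2 + k**2)/2 (N(k, Y) = 7/2 - sqrt(k**2 + Y**2)/2 = 7/2 - sqrt(Y**2 + k**2)/2)
485 + (-1*(-227) + N(8, u(4)))*492 = 485 + (-1*(-227) + (7/2 - sqrt((4*(6 + 4))**2 + 8**2)/2))*492 = 485 + (227 + (7/2 - sqrt((4*10)**2 + 64)/2))*492 = 485 + (227 + (7/2 - sqrt(40**2 + 64)/2))*492 = 485 + (227 + (7/2 - sqrt(1600 + 64)/2))*492 = 485 + (227 + (7/2 - 4*sqrt(26)))*492 = 485 + (461/2 - 4*sqrt(26))*492 = 485 + (113406 - 1968*sqrt(26)) = 113891 - 1968*sqrt(26)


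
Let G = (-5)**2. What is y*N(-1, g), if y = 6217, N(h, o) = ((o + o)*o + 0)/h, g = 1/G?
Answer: -12434/625 ≈ -19.894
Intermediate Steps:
G = 25
g = 1/25 ≈ 0.040000
N(h, o) = 2*o**2/h (N(h, o) = ((2*o)*o + 0)/h = (2*o**2 + 0)/h = (2*o**2)/h = 2*o**2/h)
y*N(-1, g) = 6217*(2*(1/25)**2/(-1)) = 6217*(2*(-1)*(1/625)) = 6217*(-2/625) = -12434/625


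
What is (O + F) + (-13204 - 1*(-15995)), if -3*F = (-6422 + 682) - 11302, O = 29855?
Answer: 114980/3 ≈ 38327.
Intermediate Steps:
F = 17042/3 (F = -((-6422 + 682) - 11302)/3 = -(-5740 - 11302)/3 = -1/3*(-17042) = 17042/3 ≈ 5680.7)
(O + F) + (-13204 - 1*(-15995)) = (29855 + 17042/3) + (-13204 - 1*(-15995)) = 106607/3 + (-13204 + 15995) = 106607/3 + 2791 = 114980/3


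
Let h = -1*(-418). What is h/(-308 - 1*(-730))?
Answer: 209/211 ≈ 0.99052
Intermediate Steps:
h = 418
h/(-308 - 1*(-730)) = 418/(-308 - 1*(-730)) = 418/(-308 + 730) = 418/422 = 418*(1/422) = 209/211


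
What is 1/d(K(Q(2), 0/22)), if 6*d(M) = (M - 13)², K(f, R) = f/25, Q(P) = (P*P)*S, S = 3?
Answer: 3750/97969 ≈ 0.038277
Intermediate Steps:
Q(P) = 3*P² (Q(P) = (P*P)*3 = P²*3 = 3*P²)
K(f, R) = f/25 (K(f, R) = f*(1/25) = f/25)
d(M) = (-13 + M)²/6 (d(M) = (M - 13)²/6 = (-13 + M)²/6)
1/d(K(Q(2), 0/22)) = 1/((-13 + (3*2²)/25)²/6) = 1/((-13 + (3*4)/25)²/6) = 1/((-13 + (1/25)*12)²/6) = 1/((-13 + 12/25)²/6) = 1/((-313/25)²/6) = 1/((⅙)*(97969/625)) = 1/(97969/3750) = 3750/97969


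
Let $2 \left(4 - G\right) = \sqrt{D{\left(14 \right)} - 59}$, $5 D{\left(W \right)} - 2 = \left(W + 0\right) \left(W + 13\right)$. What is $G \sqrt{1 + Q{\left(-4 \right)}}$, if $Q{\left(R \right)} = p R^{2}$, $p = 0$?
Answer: $4 - \frac{\sqrt{17}}{2} \approx 1.9384$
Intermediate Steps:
$D{\left(W \right)} = \frac{2}{5} + \frac{W \left(13 + W\right)}{5}$ ($D{\left(W \right)} = \frac{2}{5} + \frac{\left(W + 0\right) \left(W + 13\right)}{5} = \frac{2}{5} + \frac{W \left(13 + W\right)}{5}$)
$Q{\left(R \right)} = 0$ ($Q{\left(R \right)} = 0 R^{2} = 0$)
$G = 4 - \frac{\sqrt{17}}{2}$ ($G = 4 - \frac{\sqrt{\left(\frac{2}{5} + \frac{14^{2}}{5} + \frac{13}{5} \cdot 14\right) - 59}}{2} = 4 - \frac{\sqrt{\left(\frac{2}{5} + \frac{1}{5} \cdot 196 + \frac{182}{5}\right) - 59}}{2} = 4 - \frac{\sqrt{\left(\frac{2}{5} + \frac{196}{5} + \frac{182}{5}\right) - 59}}{2} = 4 - \frac{\sqrt{76 - 59}}{2} = 4 - \frac{\sqrt{17}}{2} \approx 1.9384$)
$G \sqrt{1 + Q{\left(-4 \right)}} = \left(4 - \frac{\sqrt{17}}{2}\right) \sqrt{1 + 0} = \left(4 - \frac{\sqrt{17}}{2}\right) \sqrt{1} = \left(4 - \frac{\sqrt{17}}{2}\right) 1 = 4 - \frac{\sqrt{17}}{2}$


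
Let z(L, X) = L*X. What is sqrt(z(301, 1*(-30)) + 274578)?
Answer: 2*sqrt(66387) ≈ 515.31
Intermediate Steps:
sqrt(z(301, 1*(-30)) + 274578) = sqrt(301*(1*(-30)) + 274578) = sqrt(301*(-30) + 274578) = sqrt(-9030 + 274578) = sqrt(265548) = 2*sqrt(66387)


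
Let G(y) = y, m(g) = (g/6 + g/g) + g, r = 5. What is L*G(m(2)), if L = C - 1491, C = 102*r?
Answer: -3270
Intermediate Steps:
C = 510 (C = 102*5 = 510)
m(g) = 1 + 7*g/6 (m(g) = (g*(⅙) + 1) + g = (g/6 + 1) + g = (1 + g/6) + g = 1 + 7*g/6)
L = -981 (L = 510 - 1491 = -981)
L*G(m(2)) = -981*(1 + (7/6)*2) = -981*(1 + 7/3) = -981*10/3 = -3270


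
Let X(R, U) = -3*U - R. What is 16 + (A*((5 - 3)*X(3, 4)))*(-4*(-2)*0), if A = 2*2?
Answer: 16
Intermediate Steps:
X(R, U) = -R - 3*U
A = 4
16 + (A*((5 - 3)*X(3, 4)))*(-4*(-2)*0) = 16 + (4*((5 - 3)*(-1*3 - 3*4)))*(-4*(-2)*0) = 16 + (4*(2*(-3 - 12)))*(8*0) = 16 + (4*(2*(-15)))*0 = 16 + (4*(-30))*0 = 16 - 120*0 = 16 + 0 = 16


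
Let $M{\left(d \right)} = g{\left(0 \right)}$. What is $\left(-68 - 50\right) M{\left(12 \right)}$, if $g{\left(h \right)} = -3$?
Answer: $354$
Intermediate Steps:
$M{\left(d \right)} = -3$
$\left(-68 - 50\right) M{\left(12 \right)} = \left(-68 - 50\right) \left(-3\right) = \left(-118\right) \left(-3\right) = 354$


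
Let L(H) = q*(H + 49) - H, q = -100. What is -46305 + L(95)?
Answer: -60800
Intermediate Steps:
L(H) = -4900 - 101*H (L(H) = -100*(H + 49) - H = -100*(49 + H) - H = (-4900 - 100*H) - H = -4900 - 101*H)
-46305 + L(95) = -46305 + (-4900 - 101*95) = -46305 + (-4900 - 9595) = -46305 - 14495 = -60800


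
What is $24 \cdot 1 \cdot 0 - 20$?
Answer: $-20$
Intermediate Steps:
$24 \cdot 1 \cdot 0 - 20 = 24 \cdot 0 - 20 = 0 - 20 = -20$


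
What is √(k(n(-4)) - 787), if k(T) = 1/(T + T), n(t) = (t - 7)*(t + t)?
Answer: I*√1523621/44 ≈ 28.053*I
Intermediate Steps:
n(t) = 2*t*(-7 + t) (n(t) = (-7 + t)*(2*t) = 2*t*(-7 + t))
k(T) = 1/(2*T)
√(k(n(-4)) - 787) = √(1/(2*((2*(-4)*(-7 - 4)))) - 787) = √(1/(2*((2*(-4)*(-11)))) - 787) = √((½)/88 - 787) = √((½)*(1/88) - 787) = √(1/176 - 787) = √(-138511/176) = I*√1523621/44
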